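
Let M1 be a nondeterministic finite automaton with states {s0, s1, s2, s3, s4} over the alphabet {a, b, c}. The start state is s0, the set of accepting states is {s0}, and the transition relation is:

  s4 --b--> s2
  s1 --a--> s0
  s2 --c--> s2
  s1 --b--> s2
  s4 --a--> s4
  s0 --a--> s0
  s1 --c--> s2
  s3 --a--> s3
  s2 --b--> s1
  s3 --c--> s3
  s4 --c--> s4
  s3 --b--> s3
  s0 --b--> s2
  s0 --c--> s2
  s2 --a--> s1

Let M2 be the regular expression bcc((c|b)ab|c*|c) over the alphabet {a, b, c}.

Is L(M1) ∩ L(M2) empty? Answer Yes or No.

Converting the expression M2 to a DFA (subset construction, then merging equivalent states) gives the minimal DFA with states {r0, r1, r2, r3, r4, r5, r6, r7, r8, r9}, start state r0, accepting states {r4, r6, r8, r9} and transitions r0: a→r1, b→r2, c→r1; r1: a→r1, b→r1, c→r1; r2: a→r1, b→r1, c→r3; r3: a→r1, b→r1, c→r4; r4: a→r1, b→r5, c→r6; r5: a→r7, b→r1, c→r1; r6: a→r7, b→r1, c→r8; r7: a→r1, b→r9, c→r1; r8: a→r1, b→r1, c→r8; r9: a→r1, b→r1, c→r1.
Exploring the product automaton M1 × M2 from the start pair (s0, r0), following both machines on each input symbol, reaches 13 state pairs: (s0, r0), (s0, r1), (s2, r2), (s2, r1), (s1, r1), (s2, r3), (s2, r4), (s1, r5), (s2, r6), (s0, r7), (s1, r7), (s2, r8), (s2, r9).
M1 accepts in {s0} and M2 accepts in {r4, r6, r8, r9}; no reachable pair has both components accepting, so no string drives both machines to acceptance simultaneously and L(M1) ∩ L(M2) = ∅.
So no string is accepted by both, and the intersection is empty.

Yes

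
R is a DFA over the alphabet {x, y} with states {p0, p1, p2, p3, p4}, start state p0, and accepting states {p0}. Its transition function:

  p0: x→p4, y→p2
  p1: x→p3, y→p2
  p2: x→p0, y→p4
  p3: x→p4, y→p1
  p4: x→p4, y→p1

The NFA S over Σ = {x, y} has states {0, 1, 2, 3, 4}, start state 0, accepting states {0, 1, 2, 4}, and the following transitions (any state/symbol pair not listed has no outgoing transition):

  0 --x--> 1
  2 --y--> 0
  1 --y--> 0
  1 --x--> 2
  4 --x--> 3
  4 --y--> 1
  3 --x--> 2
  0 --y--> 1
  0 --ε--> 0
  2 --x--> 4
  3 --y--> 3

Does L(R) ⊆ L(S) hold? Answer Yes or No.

Yes

Exploring the product automaton R × S from the start pair (p0, 0), following both machines on each input symbol, reaches 16 state pairs: (p0, 0), (p4, 1), (p2, 1), (p4, 2), (p1, 0), (p0, 2), (p4, 0), (p4, 4), (p3, 1), (p2, 0), (p1, 1), (p4, 3), (p0, 1), (p3, 2), (p1, 3), (p2, 3).
R accepts in {p0} and S accepts in {0, 1, 2, 4}. The reachable pairs whose R-component is accepting are (p0, 0), (p0, 2), (p0, 1); in each of them the S-component is accepting too, so the product for L(R) \ L(S) (R-component accepting, S-component rejecting) has no reachable accepting pair and the difference is empty.
Hence every string in L(R) is also in L(S).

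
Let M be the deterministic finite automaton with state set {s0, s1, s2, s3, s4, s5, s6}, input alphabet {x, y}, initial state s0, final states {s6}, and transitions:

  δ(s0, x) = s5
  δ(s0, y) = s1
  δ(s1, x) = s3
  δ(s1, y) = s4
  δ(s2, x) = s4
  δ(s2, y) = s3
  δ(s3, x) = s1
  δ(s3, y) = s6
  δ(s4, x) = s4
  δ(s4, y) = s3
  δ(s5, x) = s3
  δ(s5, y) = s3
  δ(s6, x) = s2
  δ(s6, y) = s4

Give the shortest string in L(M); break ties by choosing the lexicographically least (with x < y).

A breadth-first search from s0 reaches an accepting state first via the path s0 → s5 → s3 → s6 on input xxy.
No string of length < 3 is accepted (BFS exhausts all shorter strings without reaching an accepting state), and xxy is the lexicographically least accepting string of length 3.

xxy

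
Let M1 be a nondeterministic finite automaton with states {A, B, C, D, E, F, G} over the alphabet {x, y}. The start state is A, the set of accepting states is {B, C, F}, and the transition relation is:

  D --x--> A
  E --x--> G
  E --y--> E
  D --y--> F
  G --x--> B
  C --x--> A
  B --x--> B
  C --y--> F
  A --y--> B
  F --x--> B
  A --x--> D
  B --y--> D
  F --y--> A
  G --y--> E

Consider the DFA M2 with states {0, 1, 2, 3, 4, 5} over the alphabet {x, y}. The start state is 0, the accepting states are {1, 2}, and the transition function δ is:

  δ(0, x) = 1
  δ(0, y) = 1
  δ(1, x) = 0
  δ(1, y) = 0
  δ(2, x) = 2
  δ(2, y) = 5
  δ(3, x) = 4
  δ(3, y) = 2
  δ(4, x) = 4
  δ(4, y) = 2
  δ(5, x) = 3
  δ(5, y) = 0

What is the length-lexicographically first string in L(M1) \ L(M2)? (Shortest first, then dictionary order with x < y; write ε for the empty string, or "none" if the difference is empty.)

The string xy is accepted by M1 but not by M2.
No shorter string lies in the difference, and xy is the lexicographically first length-2 string in L(M1) \ L(M2).

xy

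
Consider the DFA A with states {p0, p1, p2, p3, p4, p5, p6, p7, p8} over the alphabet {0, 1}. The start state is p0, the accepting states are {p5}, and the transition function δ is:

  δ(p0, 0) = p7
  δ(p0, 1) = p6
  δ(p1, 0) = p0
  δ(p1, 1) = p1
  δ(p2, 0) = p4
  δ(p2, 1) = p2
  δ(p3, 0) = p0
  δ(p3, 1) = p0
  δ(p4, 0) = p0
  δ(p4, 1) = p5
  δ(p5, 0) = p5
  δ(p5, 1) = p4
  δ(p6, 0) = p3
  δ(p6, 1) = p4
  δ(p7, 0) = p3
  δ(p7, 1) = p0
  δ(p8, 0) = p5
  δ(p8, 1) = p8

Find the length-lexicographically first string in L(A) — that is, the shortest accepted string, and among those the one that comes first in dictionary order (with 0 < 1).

111

A breadth-first search from p0 reaches an accepting state first via the path p0 → p6 → p4 → p5 on input 111.
No string of length < 3 is accepted (BFS exhausts all shorter strings without reaching an accepting state), and 111 is the lexicographically least accepting string of length 3.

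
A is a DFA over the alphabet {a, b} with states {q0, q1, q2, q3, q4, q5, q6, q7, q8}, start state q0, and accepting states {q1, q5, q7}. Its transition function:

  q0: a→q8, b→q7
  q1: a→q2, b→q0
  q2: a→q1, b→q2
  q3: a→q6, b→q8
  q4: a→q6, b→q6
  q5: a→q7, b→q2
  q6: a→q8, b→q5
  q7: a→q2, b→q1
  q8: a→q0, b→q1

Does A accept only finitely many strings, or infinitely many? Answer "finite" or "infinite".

State q0 is reachable from the start and can reach an accepting state, and it lies on the cycle q0 → q8 → q0.
Traversing that cycle any number of times yields accepted strings of unbounded length, so the language is infinite.

infinite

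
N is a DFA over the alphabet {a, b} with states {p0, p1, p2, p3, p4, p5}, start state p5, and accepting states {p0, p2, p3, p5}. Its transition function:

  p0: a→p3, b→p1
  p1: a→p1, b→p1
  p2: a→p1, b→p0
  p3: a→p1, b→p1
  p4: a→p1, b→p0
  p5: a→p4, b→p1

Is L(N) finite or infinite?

The useful states (reachable from p5 and able to reach an accepting state) are {p0, p3, p4, p5}.
Restricted to these states the transition graph has no cycle, so every accepting path has bounded length and L is finite.

finite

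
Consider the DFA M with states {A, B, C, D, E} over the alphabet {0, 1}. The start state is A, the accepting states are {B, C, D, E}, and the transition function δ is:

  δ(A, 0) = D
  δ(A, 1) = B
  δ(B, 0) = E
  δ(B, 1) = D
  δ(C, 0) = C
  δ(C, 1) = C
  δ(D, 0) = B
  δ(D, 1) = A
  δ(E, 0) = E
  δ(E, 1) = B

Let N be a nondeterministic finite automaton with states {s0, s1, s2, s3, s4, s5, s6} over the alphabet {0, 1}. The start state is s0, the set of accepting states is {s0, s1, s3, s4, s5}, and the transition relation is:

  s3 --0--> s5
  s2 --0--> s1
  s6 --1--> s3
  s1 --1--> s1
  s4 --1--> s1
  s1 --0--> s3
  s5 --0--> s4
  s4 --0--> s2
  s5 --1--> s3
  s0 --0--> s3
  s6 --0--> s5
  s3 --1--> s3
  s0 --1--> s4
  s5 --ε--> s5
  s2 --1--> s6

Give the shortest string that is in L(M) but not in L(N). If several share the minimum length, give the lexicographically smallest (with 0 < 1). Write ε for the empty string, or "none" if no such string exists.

The string 10 is accepted by M but not by N.
No shorter string lies in the difference, and 10 is the lexicographically first length-2 string in L(M) \ L(N).

10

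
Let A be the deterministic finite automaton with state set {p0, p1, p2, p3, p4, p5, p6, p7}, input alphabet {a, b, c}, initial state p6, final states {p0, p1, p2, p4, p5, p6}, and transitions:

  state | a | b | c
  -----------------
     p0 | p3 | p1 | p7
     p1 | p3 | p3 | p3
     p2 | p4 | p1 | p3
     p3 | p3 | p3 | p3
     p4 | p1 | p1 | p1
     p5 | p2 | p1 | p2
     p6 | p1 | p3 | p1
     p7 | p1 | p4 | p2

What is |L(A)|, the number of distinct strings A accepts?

3

The useful subgraph on states {p1, p6} is acyclic, so L(A) is finite; the longest accepting path visits 2 useful states, giving maximum string length 1.
Counting accepting paths from p6 by length: 1 of length 0, 2 of length 1. Total 3.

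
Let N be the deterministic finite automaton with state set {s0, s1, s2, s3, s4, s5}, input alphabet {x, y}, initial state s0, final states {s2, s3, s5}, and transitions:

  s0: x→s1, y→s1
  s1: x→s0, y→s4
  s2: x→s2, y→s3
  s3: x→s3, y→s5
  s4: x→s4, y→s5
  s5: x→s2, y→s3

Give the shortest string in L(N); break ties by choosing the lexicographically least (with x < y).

A breadth-first search from s0 reaches an accepting state first via the path s0 → s1 → s4 → s5 on input xyy.
No string of length < 3 is accepted (BFS exhausts all shorter strings without reaching an accepting state), and xyy is the lexicographically least accepting string of length 3.

xyy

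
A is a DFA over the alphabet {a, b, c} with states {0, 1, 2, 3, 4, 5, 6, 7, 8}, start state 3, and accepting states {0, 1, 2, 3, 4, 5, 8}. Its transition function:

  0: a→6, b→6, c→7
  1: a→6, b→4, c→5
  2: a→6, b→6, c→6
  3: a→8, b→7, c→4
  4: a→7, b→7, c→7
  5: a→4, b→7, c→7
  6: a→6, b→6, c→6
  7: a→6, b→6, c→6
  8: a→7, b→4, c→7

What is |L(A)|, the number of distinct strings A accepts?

4

The useful subgraph on states {3, 4, 8} is acyclic, so L(A) is finite; the longest accepting path visits 3 useful states, giving maximum string length 2.
Counting accepting paths from 3 by length: 1 of length 0, 2 of length 1, 1 of length 2. Total 4.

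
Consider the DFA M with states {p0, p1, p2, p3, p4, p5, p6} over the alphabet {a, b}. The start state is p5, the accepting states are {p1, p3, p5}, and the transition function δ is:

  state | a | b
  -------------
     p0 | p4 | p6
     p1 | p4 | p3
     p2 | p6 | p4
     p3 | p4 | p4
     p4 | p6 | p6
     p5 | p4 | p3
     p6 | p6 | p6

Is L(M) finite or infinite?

finite

The useful states (reachable from p5 and able to reach an accepting state) are {p3, p5}.
Restricted to these states the transition graph has no cycle, so every accepting path has bounded length and L is finite.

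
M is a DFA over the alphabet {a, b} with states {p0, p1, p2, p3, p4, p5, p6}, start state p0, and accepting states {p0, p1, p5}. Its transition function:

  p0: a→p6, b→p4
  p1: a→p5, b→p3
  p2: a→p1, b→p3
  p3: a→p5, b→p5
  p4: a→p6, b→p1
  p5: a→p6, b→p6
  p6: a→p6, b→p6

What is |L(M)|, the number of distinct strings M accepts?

The useful subgraph on states {p0, p1, p3, p4, p5} is acyclic, so L(M) is finite; the longest accepting path visits 5 useful states, giving maximum string length 4.
Counting accepting paths from p0 by length: 1 of length 0, 1 of length 2, 1 of length 3, 2 of length 4. Total 5.

5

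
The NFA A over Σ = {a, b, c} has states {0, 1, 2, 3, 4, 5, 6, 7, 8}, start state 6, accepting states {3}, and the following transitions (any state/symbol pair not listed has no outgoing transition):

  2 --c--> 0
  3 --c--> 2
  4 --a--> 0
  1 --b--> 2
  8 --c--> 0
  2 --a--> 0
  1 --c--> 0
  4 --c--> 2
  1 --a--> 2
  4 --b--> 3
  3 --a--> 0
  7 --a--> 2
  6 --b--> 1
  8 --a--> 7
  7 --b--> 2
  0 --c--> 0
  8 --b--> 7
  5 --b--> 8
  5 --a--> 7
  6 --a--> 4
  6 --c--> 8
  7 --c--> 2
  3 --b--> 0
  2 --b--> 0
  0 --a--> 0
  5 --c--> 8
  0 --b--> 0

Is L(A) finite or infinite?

The useful states (reachable from 6 and able to reach an accepting state) are {3, 4, 6}.
Restricted to these states the transition graph has no cycle, so every accepting path has bounded length and L is finite.

finite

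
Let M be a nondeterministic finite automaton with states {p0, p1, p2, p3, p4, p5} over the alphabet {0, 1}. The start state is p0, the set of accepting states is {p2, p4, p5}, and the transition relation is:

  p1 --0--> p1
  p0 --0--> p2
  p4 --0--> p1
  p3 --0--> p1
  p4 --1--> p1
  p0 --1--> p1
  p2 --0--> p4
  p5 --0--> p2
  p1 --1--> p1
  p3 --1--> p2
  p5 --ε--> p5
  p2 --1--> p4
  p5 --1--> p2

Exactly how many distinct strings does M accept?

The useful subgraph on states {p0, p2, p4} is acyclic, so L(M) is finite; the longest accepting path visits 3 useful states, giving maximum string length 2.
Counting accepting paths from p0 by length: 1 of length 1, 2 of length 2. Total 3.

3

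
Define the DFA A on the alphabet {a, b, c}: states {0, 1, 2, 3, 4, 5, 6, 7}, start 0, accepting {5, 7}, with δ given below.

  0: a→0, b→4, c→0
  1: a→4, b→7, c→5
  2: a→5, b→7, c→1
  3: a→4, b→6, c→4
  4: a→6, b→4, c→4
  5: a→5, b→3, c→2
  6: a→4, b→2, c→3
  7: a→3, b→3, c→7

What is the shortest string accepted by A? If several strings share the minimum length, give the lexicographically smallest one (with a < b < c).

A breadth-first search from 0 reaches an accepting state first via the path 0 → 4 → 6 → 2 → 5 on input baba.
No string of length < 4 is accepted (BFS exhausts all shorter strings without reaching an accepting state), and baba is the lexicographically least accepting string of length 4.

baba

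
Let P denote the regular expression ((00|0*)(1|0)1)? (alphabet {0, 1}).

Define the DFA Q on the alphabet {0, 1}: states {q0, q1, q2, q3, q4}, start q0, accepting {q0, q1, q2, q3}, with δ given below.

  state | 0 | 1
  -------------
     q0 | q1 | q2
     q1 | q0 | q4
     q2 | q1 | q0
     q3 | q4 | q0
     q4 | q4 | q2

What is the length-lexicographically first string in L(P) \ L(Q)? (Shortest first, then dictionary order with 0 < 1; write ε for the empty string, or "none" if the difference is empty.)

01

The string 01 is accepted by P but not by Q.
No shorter string lies in the difference, and 01 is the lexicographically first length-2 string in L(P) \ L(Q).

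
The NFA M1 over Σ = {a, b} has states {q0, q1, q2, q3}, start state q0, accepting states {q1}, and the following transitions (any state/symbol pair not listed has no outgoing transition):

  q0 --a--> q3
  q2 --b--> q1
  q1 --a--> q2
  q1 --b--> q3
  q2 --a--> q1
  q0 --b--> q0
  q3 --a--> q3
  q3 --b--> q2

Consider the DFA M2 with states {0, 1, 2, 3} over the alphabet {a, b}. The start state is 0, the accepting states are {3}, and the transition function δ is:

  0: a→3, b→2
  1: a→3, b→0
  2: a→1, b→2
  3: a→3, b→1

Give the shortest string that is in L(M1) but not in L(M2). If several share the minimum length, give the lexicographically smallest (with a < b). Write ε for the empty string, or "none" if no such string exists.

abb

The string abb is accepted by M1 but not by M2.
No shorter string lies in the difference, and abb is the lexicographically first length-3 string in L(M1) \ L(M2).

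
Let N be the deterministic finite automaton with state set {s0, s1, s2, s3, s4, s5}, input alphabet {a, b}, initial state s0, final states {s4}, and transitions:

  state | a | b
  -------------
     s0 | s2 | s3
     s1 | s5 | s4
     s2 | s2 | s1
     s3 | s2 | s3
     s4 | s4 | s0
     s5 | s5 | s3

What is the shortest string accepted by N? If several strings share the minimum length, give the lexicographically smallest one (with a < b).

A breadth-first search from s0 reaches an accepting state first via the path s0 → s2 → s1 → s4 on input abb.
No string of length < 3 is accepted (BFS exhausts all shorter strings without reaching an accepting state), and abb is the lexicographically least accepting string of length 3.

abb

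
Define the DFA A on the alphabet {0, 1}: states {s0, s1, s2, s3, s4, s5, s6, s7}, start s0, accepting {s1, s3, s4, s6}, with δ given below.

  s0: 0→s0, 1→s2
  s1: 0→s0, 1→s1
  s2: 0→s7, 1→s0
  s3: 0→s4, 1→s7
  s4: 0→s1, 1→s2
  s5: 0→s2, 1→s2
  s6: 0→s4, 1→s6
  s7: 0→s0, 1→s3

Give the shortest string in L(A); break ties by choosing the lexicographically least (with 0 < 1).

101

A breadth-first search from s0 reaches an accepting state first via the path s0 → s2 → s7 → s3 on input 101.
No string of length < 3 is accepted (BFS exhausts all shorter strings without reaching an accepting state), and 101 is the lexicographically least accepting string of length 3.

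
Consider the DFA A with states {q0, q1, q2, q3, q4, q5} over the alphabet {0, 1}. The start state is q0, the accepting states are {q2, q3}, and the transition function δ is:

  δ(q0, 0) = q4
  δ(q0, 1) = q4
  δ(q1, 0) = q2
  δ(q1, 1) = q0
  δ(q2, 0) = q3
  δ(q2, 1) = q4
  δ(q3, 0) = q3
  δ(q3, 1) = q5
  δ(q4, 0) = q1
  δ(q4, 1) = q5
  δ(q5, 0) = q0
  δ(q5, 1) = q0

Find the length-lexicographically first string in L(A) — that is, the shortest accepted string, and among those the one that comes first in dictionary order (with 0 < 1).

A breadth-first search from q0 reaches an accepting state first via the path q0 → q4 → q1 → q2 on input 000.
No string of length < 3 is accepted (BFS exhausts all shorter strings without reaching an accepting state), and 000 is the lexicographically least accepting string of length 3.

000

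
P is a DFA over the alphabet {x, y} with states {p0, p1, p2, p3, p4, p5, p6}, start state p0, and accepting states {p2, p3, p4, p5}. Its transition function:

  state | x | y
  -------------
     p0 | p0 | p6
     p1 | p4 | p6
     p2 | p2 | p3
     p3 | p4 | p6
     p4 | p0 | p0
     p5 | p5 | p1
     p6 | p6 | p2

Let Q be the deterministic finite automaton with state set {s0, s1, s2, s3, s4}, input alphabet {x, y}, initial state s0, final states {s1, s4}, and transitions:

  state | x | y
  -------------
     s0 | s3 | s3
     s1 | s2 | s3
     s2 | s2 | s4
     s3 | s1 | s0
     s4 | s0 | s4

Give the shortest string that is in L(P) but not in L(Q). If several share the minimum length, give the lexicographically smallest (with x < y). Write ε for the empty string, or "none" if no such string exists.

yy

The string yy is accepted by P but not by Q.
No shorter string lies in the difference, and yy is the lexicographically first length-2 string in L(P) \ L(Q).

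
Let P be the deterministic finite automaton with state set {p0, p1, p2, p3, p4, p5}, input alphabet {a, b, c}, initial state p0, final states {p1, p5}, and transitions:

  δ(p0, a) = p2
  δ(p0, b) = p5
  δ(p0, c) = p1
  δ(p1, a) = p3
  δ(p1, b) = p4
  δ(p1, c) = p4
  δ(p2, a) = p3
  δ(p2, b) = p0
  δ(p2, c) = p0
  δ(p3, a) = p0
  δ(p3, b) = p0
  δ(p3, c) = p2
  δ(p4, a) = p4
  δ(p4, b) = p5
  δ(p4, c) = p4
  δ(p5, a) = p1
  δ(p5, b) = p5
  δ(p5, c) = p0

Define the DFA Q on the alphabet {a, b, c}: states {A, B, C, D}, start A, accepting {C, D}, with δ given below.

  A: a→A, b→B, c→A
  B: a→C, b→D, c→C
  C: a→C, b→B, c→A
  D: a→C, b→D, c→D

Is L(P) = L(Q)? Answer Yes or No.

No

The string b is accepted by P but rejected by Q.
So L(P) ≠ L(Q).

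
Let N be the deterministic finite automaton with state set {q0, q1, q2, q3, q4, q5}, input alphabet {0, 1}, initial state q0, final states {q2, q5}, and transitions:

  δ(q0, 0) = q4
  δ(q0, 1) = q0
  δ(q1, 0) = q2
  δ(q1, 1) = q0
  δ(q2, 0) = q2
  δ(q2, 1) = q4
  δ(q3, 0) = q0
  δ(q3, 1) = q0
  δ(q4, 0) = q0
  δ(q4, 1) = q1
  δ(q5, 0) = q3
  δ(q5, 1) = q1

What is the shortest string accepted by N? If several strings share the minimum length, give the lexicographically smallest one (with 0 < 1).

A breadth-first search from q0 reaches an accepting state first via the path q0 → q4 → q1 → q2 on input 010.
No string of length < 3 is accepted (BFS exhausts all shorter strings without reaching an accepting state), and 010 is the lexicographically least accepting string of length 3.

010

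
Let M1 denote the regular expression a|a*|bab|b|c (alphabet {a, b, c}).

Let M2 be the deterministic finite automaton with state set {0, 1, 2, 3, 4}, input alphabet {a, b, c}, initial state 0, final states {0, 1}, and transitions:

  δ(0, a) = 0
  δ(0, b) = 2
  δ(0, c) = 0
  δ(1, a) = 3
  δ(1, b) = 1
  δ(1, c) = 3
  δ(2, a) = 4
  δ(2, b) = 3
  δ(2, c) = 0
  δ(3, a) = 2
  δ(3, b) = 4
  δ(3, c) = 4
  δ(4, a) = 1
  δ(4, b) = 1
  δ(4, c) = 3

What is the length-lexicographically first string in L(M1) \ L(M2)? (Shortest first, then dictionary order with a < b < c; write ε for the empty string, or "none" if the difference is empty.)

b

The string b is accepted by M1 but not by M2.
No shorter string lies in the difference, and b is the lexicographically first length-1 string in L(M1) \ L(M2).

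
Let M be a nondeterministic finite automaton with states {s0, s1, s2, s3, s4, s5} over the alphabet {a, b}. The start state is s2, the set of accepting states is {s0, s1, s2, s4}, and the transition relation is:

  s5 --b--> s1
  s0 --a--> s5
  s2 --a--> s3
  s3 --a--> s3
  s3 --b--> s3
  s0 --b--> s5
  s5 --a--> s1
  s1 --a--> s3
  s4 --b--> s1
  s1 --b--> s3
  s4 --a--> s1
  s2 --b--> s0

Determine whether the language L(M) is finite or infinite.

finite

The useful states (reachable from s2 and able to reach an accepting state) are {s0, s1, s2, s5}.
Restricted to these states the transition graph has no cycle, so every accepting path has bounded length and L is finite.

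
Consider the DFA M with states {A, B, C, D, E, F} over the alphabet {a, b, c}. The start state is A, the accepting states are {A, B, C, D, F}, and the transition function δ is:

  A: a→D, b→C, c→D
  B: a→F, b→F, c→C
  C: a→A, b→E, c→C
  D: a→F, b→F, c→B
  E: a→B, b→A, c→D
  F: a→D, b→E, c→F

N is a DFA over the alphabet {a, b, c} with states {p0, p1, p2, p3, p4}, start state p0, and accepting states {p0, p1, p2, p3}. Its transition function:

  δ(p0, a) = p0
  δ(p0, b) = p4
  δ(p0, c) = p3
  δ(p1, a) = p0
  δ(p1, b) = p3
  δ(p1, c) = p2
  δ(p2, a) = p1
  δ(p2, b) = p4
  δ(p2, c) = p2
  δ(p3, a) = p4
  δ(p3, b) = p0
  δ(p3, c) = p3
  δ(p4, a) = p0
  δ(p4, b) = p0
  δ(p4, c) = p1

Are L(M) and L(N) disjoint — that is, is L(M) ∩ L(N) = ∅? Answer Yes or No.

The empty string ε is accepted by both M and N.
Hence L(M) ∩ L(N) ≠ ∅.

No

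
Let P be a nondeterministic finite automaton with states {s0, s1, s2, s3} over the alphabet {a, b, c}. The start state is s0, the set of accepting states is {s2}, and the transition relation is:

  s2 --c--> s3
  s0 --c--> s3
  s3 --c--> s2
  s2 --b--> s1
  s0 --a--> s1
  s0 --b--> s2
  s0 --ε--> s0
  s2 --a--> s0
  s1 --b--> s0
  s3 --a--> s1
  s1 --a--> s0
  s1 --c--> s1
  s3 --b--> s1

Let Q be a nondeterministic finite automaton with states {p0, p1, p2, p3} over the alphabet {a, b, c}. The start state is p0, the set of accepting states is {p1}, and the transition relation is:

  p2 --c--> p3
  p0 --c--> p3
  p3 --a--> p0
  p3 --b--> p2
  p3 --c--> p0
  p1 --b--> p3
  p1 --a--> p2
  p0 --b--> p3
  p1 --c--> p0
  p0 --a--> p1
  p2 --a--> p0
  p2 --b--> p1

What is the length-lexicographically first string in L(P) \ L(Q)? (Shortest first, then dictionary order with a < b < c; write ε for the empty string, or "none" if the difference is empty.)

The string b is accepted by P but not by Q.
No shorter string lies in the difference, and b is the lexicographically first length-1 string in L(P) \ L(Q).

b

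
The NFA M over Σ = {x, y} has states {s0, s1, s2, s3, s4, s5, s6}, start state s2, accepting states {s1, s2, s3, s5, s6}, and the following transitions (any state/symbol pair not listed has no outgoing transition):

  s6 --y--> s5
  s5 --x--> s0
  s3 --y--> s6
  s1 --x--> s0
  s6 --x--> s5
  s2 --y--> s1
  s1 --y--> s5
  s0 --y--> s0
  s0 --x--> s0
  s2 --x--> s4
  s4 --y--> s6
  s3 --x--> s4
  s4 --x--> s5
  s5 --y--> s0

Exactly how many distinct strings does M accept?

7

The useful subgraph on states {s1, s2, s4, s5, s6} is acyclic, so L(M) is finite; the longest accepting path visits 4 useful states, giving maximum string length 3.
Counting accepting paths from s2 by length: 1 of length 0, 1 of length 1, 3 of length 2, 2 of length 3. Total 7.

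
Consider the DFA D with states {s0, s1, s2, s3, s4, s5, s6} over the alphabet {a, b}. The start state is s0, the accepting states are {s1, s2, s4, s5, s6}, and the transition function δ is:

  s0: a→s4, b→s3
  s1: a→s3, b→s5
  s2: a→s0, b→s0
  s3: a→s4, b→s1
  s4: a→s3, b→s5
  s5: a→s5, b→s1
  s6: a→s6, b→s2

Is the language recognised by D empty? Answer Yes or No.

The string a is accepted: the run s0 → s4 ends in the accepting state s4.
Since at least one string is accepted, L(D) is not empty.

No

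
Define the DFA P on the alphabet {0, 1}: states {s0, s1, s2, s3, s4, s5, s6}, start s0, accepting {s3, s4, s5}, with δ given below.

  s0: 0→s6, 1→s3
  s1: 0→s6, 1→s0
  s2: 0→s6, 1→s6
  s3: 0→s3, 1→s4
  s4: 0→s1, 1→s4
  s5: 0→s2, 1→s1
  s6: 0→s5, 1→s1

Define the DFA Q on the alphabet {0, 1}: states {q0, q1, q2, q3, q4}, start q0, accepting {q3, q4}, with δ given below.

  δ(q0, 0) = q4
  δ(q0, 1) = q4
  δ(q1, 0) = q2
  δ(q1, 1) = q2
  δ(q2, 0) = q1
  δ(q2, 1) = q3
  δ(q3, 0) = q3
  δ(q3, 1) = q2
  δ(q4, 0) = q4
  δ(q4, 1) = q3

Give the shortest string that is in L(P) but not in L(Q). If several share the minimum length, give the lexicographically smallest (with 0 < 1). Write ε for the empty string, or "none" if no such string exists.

111

The string 111 is accepted by P but not by Q.
No shorter string lies in the difference, and 111 is the lexicographically first length-3 string in L(P) \ L(Q).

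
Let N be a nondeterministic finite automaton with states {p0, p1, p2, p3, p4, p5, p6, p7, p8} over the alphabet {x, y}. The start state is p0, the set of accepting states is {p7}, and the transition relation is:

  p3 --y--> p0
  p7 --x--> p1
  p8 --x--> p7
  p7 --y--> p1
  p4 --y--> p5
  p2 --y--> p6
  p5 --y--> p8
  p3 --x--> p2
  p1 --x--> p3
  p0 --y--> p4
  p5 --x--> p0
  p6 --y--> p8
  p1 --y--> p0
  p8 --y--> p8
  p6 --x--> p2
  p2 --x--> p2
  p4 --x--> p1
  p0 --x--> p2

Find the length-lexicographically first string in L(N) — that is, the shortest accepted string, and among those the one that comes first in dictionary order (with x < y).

A breadth-first search from p0 reaches an accepting state first via the path p0 → p2 → p6 → p8 → p7 on input xyyx.
No string of length < 4 is accepted (BFS exhausts all shorter strings without reaching an accepting state), and xyyx is the lexicographically least accepting string of length 4.

xyyx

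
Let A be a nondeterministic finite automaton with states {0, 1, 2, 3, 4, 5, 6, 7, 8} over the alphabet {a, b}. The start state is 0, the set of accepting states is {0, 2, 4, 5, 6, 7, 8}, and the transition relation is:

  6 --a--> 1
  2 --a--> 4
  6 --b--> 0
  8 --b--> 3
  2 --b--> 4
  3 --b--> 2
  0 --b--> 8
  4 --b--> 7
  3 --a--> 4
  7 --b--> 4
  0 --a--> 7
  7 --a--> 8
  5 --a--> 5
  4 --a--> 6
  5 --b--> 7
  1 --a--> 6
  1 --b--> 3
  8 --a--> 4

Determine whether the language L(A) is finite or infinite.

State 0 is reachable from the start and can reach an accepting state, and it lies on the cycle 0 → 8 → 3 → 2 → 4 → 6 → 0.
Traversing that cycle any number of times yields accepted strings of unbounded length, so the language is infinite.

infinite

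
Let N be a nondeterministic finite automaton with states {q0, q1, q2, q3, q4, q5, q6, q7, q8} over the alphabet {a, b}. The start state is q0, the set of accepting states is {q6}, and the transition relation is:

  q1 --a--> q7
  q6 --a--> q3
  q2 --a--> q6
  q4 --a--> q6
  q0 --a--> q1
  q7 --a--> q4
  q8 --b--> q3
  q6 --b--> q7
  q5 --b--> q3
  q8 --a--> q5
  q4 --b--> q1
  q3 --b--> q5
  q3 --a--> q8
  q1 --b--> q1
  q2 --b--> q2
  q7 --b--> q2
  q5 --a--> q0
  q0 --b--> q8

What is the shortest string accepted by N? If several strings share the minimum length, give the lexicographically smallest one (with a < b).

A breadth-first search from q0 reaches an accepting state first via the path q0 → q1 → q7 → q4 → q6 on input aaaa.
No string of length < 4 is accepted (BFS exhausts all shorter strings without reaching an accepting state), and aaaa is the lexicographically least accepting string of length 4.

aaaa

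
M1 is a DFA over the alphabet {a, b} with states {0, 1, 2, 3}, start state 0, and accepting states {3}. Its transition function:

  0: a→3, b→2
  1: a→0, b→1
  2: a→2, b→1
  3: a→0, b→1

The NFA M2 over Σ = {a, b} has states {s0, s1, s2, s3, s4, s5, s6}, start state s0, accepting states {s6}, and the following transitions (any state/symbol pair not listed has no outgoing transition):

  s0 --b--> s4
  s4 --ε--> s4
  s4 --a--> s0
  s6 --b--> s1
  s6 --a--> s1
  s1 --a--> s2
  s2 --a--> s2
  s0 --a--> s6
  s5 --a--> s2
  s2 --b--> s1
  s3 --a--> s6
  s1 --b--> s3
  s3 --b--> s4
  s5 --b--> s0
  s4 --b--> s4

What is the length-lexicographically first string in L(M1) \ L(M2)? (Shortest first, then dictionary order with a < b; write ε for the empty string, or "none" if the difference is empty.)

The string aaa is accepted by M1 but not by M2.
No shorter string lies in the difference, and aaa is the lexicographically first length-3 string in L(M1) \ L(M2).

aaa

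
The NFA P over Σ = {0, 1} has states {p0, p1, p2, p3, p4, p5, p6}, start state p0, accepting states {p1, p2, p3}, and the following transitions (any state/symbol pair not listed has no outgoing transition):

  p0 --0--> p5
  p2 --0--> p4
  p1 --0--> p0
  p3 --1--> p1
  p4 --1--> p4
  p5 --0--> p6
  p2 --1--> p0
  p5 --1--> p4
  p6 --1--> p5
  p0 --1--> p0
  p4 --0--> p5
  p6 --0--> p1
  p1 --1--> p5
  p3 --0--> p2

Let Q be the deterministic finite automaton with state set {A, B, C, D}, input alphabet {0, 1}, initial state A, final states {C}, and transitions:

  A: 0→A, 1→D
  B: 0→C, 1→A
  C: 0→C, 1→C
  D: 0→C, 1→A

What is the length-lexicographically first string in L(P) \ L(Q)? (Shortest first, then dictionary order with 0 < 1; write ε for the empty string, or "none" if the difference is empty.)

The string 000 is accepted by P but not by Q.
No shorter string lies in the difference, and 000 is the lexicographically first length-3 string in L(P) \ L(Q).

000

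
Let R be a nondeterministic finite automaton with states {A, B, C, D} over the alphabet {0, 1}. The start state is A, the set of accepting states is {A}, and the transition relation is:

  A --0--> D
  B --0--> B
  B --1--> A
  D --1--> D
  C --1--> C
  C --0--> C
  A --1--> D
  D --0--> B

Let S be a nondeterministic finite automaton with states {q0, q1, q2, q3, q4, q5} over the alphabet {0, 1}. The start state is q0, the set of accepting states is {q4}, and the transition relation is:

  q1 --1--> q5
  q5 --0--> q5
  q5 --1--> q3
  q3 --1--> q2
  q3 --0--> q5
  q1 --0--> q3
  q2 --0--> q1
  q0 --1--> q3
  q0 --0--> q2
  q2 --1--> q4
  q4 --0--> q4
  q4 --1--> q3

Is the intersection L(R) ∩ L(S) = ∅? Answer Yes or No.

Exploring the product automaton R × S from the start pair (A, q0), following both machines on each input symbol, reaches 13 state pairs: (A, q0), (D, q2), (D, q3), (B, q1), (D, q4), (B, q5), (B, q3), (A, q5), (B, q4), (A, q3), (A, q2), (D, q5), (D, q1).
R accepts in {A} and S accepts in {q4}; no reachable pair has both components accepting, so no string drives both machines to acceptance simultaneously and L(R) ∩ L(S) = ∅.
So no string is accepted by both, and the intersection is empty.

Yes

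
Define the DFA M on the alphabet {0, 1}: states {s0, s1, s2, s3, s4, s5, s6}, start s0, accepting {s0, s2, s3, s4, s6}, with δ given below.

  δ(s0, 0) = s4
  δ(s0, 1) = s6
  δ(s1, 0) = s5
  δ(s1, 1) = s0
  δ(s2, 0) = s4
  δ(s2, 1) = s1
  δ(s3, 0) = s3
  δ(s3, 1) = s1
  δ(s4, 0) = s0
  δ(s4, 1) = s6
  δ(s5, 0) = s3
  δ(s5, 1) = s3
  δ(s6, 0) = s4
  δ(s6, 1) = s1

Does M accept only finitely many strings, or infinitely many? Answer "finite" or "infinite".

infinite

State s0 is reachable from the start and can reach an accepting state, and it lies on the cycle s0 → s4 → s0.
Traversing that cycle any number of times yields accepted strings of unbounded length, so the language is infinite.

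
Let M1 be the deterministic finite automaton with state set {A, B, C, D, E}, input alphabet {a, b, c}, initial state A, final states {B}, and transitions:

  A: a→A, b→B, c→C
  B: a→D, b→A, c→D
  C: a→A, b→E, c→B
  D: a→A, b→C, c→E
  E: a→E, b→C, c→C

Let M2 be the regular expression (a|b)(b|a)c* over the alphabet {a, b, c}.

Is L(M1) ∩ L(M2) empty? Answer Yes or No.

The string ab is accepted by both M1 and M2.
Hence L(M1) ∩ L(M2) ≠ ∅.

No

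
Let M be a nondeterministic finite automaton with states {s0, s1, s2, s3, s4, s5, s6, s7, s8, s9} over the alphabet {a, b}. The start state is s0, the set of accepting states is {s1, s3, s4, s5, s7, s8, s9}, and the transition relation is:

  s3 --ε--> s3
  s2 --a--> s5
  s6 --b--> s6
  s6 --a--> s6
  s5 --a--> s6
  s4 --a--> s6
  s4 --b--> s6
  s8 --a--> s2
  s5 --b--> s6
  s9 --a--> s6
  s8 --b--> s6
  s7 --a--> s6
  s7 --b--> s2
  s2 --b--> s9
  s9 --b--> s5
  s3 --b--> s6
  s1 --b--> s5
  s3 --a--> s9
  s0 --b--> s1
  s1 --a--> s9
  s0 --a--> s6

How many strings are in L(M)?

4

The useful subgraph on states {s0, s1, s5, s9} is acyclic, so L(M) is finite; the longest accepting path visits 4 useful states, giving maximum string length 3.
Counting accepting paths from s0 by length: 1 of length 1, 2 of length 2, 1 of length 3. Total 4.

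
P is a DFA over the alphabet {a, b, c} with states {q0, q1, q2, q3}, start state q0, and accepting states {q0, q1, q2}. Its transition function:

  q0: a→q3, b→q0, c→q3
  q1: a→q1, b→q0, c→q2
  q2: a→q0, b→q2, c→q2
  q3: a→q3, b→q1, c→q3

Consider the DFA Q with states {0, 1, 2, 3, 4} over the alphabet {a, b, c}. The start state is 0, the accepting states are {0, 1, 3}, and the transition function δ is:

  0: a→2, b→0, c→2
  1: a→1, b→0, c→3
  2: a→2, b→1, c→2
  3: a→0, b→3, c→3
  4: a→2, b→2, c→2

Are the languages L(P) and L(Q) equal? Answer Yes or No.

Exploring the product automaton P × Q from the start pair (q0, 0), following both machines on each input symbol, reaches 4 state pairs: (q0, 0), (q3, 2), (q1, 1), (q2, 3).
P accepts in {q0, q1, q2} and Q accepts in {0, 1, 3}. In every reachable pair the two components are either both accepting — (q0, 0), (q1, 1), (q2, 3) — or both non-accepting, so no string is accepted by exactly one of the machines: L(P) \ L(Q) and L(Q) \ L(P) are both empty.
Hence every string is accepted by P iff it is accepted by Q, and the two languages coincide.

Yes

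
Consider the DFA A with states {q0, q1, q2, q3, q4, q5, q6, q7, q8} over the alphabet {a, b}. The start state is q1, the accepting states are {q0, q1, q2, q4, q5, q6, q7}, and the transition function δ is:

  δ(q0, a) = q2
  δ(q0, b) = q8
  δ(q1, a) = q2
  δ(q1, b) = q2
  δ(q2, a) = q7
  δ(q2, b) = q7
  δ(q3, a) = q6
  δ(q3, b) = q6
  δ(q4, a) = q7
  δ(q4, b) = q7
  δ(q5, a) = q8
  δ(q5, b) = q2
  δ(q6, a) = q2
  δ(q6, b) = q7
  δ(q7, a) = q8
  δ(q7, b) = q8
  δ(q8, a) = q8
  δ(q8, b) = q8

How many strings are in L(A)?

7

The useful subgraph on states {q1, q2, q7} is acyclic, so L(A) is finite; the longest accepting path visits 3 useful states, giving maximum string length 2.
Counting accepting paths from q1 by length: 1 of length 0, 2 of length 1, 4 of length 2. Total 7.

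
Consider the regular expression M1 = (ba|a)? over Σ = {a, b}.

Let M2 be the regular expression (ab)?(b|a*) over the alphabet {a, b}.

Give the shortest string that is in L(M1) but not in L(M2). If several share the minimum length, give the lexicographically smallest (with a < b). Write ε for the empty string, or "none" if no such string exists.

The string ba is accepted by M1 but not by M2.
No shorter string lies in the difference, and ba is the lexicographically first length-2 string in L(M1) \ L(M2).

ba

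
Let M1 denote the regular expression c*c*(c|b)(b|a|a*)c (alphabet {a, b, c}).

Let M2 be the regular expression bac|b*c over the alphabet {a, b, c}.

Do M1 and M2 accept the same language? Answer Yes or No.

The string cc is accepted by M1 but rejected by M2.
So L(M1) ≠ L(M2).

No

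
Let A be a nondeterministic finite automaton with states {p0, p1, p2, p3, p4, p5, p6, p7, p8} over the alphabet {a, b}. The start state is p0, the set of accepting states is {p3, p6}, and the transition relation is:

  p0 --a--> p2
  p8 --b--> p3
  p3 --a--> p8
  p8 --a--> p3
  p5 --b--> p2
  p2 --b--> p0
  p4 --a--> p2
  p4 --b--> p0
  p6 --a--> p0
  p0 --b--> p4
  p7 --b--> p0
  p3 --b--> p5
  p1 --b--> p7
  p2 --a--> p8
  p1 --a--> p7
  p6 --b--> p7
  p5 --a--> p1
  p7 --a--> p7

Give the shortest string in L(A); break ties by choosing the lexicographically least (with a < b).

aaa

A breadth-first search from p0 reaches an accepting state first via the path p0 → p2 → p8 → p3 on input aaa.
No string of length < 3 is accepted (BFS exhausts all shorter strings without reaching an accepting state), and aaa is the lexicographically least accepting string of length 3.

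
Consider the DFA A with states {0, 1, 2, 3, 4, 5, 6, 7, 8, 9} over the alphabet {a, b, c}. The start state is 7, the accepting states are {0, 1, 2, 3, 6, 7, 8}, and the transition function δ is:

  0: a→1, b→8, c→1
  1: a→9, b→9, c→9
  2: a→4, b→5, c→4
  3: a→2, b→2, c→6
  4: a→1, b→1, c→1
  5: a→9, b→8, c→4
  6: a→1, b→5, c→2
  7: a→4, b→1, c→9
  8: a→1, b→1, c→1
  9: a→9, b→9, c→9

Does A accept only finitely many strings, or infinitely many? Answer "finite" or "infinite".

The useful states (reachable from 7 and able to reach an accepting state) are {1, 4, 7}.
Restricted to these states the transition graph has no cycle, so every accepting path has bounded length and L is finite.

finite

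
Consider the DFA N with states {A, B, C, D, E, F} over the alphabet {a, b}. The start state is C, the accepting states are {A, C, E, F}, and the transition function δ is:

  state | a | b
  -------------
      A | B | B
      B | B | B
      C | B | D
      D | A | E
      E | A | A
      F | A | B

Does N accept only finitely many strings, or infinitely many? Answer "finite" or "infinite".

finite

The useful states (reachable from C and able to reach an accepting state) are {A, C, D, E}.
Restricted to these states the transition graph has no cycle, so every accepting path has bounded length and L is finite.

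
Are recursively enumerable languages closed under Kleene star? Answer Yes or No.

Yes

Dovetail over all factorisations of the input into blocks and all step bounds, running the recogniser for L on every block of a factorisation; accept if some factorisation has all of its blocks accepted.
So the recursively enumerable languages are closed under Kleene star.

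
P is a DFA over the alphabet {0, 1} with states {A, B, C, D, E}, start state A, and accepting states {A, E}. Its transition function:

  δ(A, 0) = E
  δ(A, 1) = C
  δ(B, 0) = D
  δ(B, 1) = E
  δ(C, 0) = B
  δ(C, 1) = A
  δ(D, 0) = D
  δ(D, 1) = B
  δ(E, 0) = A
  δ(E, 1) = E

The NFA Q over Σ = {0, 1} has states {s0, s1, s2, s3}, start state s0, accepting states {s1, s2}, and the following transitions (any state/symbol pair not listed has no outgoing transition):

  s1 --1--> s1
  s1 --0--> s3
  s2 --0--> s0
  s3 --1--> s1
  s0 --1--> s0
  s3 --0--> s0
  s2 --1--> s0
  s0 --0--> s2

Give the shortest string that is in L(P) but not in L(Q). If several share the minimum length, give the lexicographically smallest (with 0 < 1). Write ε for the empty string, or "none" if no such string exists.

ε

The empty string ε is accepted by P but not by Q.
Since ε is the unique shortest string, it is the required witness.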